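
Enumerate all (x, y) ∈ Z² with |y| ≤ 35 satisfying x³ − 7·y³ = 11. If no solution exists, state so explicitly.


The equation is x³ - 7y³ = 11. For fixed y, x³ = 7·y³ + 11, so a solution requires the RHS to be a perfect cube.
Strategy: iterate y from -35 to 35, compute RHS = 7·y³ + 11, and check whether it is a (positive or negative) perfect cube.
Check small values of y:
  y = 0: RHS = 11 is not a perfect cube.
  y = 1: RHS = 18 is not a perfect cube.
  y = -1: RHS = 4 is not a perfect cube.
  y = 2: RHS = 67 is not a perfect cube.
  y = -2: RHS = -45 is not a perfect cube.
  y = 3: RHS = 200 is not a perfect cube.
  y = -3: RHS = -178 is not a perfect cube.
Continuing the search up to |y| = 35 finds no solutions either.
No (x, y) in the scanned range satisfies the equation.

No integer solutions with |y| ≤ 35.


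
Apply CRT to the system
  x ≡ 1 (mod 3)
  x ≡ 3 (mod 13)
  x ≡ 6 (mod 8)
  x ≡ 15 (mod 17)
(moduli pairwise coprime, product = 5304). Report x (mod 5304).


Product of moduli M = 3 · 13 · 8 · 17 = 5304.
Merge one congruence at a time:
  Start: x ≡ 1 (mod 3).
  Combine with x ≡ 3 (mod 13); new modulus lcm = 39.
    Write x = 1 + 3·t and substitute into x ≡ 3 (mod 13): 3·t ≡ 3 − 1 = 2 (mod 13).
    The inverse of 3 mod 13 is 9 (since 3·9 = 27 = 2·13 + 1), so t ≡ 9·2 = 18 ≡ 5 (mod 13).
    Then x = 1 + 3·5 = 16, valid modulo lcm(3, 13) = 39: x ≡ 16 (mod 39).
  Combine with x ≡ 6 (mod 8); new modulus lcm = 312.
    Write x = 16 + 39·t and substitute into x ≡ 6 (mod 8): 39·t ≡ 6 − 16 = -10 (mod 8).
    Reduce coefficients mod 8: 7·t ≡ 6 (mod 8).
    The inverse of 7 mod 8 is 7 (since 7·7 = 49 = 6·8 + 1), so t ≡ 7·6 = 42 ≡ 2 (mod 8).
    Then x = 16 + 39·2 = 94, valid modulo lcm(39, 8) = 312: x ≡ 94 (mod 312).
  Combine with x ≡ 15 (mod 17); new modulus lcm = 5304.
    Write x = 94 + 312·t and substitute into x ≡ 15 (mod 17): 312·t ≡ 15 − 94 = -79 (mod 17).
    Reduce coefficients mod 17: 6·t ≡ 6 (mod 17).
    The inverse of 6 mod 17 is 3 (since 6·3 = 18 = 1·17 + 1), so t ≡ 3·6 = 18 ≡ 1 (mod 17).
    Then x = 94 + 312·1 = 406, valid modulo lcm(312, 17) = 5304: x ≡ 406 (mod 5304).
Verify against each original: 406 mod 3 = 1, 406 mod 13 = 3, 406 mod 8 = 6, 406 mod 17 = 15.

x ≡ 406 (mod 5304).


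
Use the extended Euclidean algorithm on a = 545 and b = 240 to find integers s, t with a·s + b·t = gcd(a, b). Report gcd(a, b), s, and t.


Euclidean algorithm on (545, 240) — divide until remainder is 0:
  545 = 2 · 240 + 65
  240 = 3 · 65 + 45
  65 = 1 · 45 + 20
  45 = 2 · 20 + 5
  20 = 4 · 5 + 0
gcd(545, 240) = 5.
Track Bezout coefficients alongside the remainders: start with r₀ = 545 = a·1 + b·0 (s = 1, t = 0) and r₁ = 240 = a·0 + b·1 (s = 0, t = 1); each new remainder r_{k+1} = r_{k-1} − q_k·r_k inherits s_{k+1} = s_{k-1} − q_k·s_k, t_{k+1} = t_{k-1} − q_k·t_k, so r_k = a·s_k + b·t_k at every step:
  q = 2: r = 65, s = 1 − 2·0 = 1, t = 0 − 2·1 = -2  (check: 545·1 + 240·(-2) = 65)
  q = 3: r = 45, s = 0 − 3·1 = -3, t = 1 − 3·(-2) = 7  (check: 545·(-3) + 240·7 = 45)
  q = 1: r = 20, s = 1 − 1·(-3) = 4, t = -2 − 1·7 = -9  (check: 545·4 + 240·(-9) = 20)
  q = 2: r = 5, s = -3 − 2·4 = -11, t = 7 − 2·(-9) = 25  (check: 545·(-11) + 240·25 = 5)
The row with r = 5 (the gcd) gives the Bezout coefficients s = -11, t = 25.
Result: 545 · (-11) + 240 · (25) = 5.

gcd(545, 240) = 5; s = -11, t = 25 (check: 545·(-11) + 240·25 = 5).


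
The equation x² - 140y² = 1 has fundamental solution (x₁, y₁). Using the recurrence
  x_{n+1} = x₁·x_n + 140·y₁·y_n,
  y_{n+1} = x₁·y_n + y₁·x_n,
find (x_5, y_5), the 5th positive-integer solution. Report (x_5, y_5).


Step 1: Find the fundamental solution (x₁, y₁) of x² - 140y² = 1.
  Expand √140 as a continued fraction. a₀ = ⌊√140⌋ = 11; iterate m_{k+1} = d_k·a_k − m_k, d_{k+1} = (140 − m_{k+1}²)/d_k, a_{k+1} = ⌊(a₀ + m_{k+1})/d_{k+1}⌋ (starting m₀ = 0, d₀ = 1), with convergents p_k = a_k·p_{k-1} + p_{k-2}, q_k = a_k·q_{k-1} + q_{k-2} (p₋₁ = 1, q₋₁ = 0):
  k = 0: a₀ = 11; p₀/q₀ = 11/1; p₀² − 140·q₀² = 121 − 140 = -19.
  k = 1: m = 11, d = 19, a = ⌊(11 + 11)/19⌋ = 1; p/q = (1·11 + 1)/(1·1 + 0) = 12/1; p² − 140·q² = 144 − 140 = 4.
  k = 2: m = 8, d = 4, a = ⌊(11 + 8)/4⌋ = 4; p/q = (4·12 + 11)/(4·1 + 1) = 59/5; p² − 140·q² = 3481 − 3500 = -19.
  k = 3: m = 8, d = 19, a = ⌊(11 + 8)/19⌋ = 1; p/q = (1·59 + 12)/(1·5 + 1) = 71/6; p² − 140·q² = 5041 − 5040 = 1.
  The first convergent with p² − 140·q² = 1 gives the fundamental solution (x₁, y₁) = (71, 6).
Step 2: Apply the recurrence (x_{n+1}, y_{n+1}) = (x₁x_n + 140y₁y_n, x₁y_n + y₁x_n) repeatedly.
  From (x_1, y_1) = (71, 6): x_2 = 71·71 + 140·6·6 = 10081; y_2 = 71·6 + 6·71 = 852.
  From (x_2, y_2) = (10081, 852): x_3 = 71·10081 + 140·6·852 = 1431431; y_3 = 71·852 + 6·10081 = 120978.
  From (x_3, y_3) = (1431431, 120978): x_4 = 71·1431431 + 140·6·120978 = 203253121; y_4 = 71·120978 + 6·1431431 = 17178024.
  From (x_4, y_4) = (203253121, 17178024): x_5 = 71·203253121 + 140·6·17178024 = 28860511751; y_5 = 71·17178024 + 6·203253121 = 2439158430.
Step 3: Verify x_5² - 140·y_5² = 832929138529609086001 - 832929138529609086000 = 1 (should be 1). ✓

(x_1, y_1) = (71, 6); (x_5, y_5) = (28860511751, 2439158430).


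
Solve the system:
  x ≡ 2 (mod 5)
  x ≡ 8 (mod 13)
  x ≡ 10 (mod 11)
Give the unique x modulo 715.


Moduli 5, 13, 11 are pairwise coprime; by CRT there is a unique solution modulo M = 5 · 13 · 11 = 715.
Solve pairwise, accumulating the modulus:
  Start with x ≡ 2 (mod 5).
  Combine with x ≡ 8 (mod 13): since gcd(5, 13) = 1, we get a unique residue mod 65.
    Write x = 2 + 5·t and substitute into x ≡ 8 (mod 13): 5·t ≡ 8 − 2 = 6 (mod 13).
    The inverse of 5 mod 13 is 8 (since 5·8 = 40 = 3·13 + 1), so t ≡ 8·6 = 48 ≡ 9 (mod 13).
    Then x = 2 + 5·9 = 47, valid modulo lcm(5, 13) = 65: x ≡ 47 (mod 65).
  Combine with x ≡ 10 (mod 11): since gcd(65, 11) = 1, we get a unique residue mod 715.
    Write x = 47 + 65·t and substitute into x ≡ 10 (mod 11): 65·t ≡ 10 − 47 = -37 (mod 11).
    Reduce coefficients mod 11: 10·t ≡ 7 (mod 11).
    The inverse of 10 mod 11 is 10 (since 10·10 = 100 = 9·11 + 1), so t ≡ 10·7 = 70 ≡ 4 (mod 11).
    Then x = 47 + 65·4 = 307, valid modulo lcm(65, 11) = 715: x ≡ 307 (mod 715).
Verify: 307 mod 5 = 2 ✓, 307 mod 13 = 8 ✓, 307 mod 11 = 10 ✓.

x ≡ 307 (mod 715).


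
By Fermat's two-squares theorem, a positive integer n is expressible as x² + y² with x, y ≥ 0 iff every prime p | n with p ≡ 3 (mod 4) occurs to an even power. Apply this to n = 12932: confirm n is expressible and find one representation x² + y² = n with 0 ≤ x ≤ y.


Step 1: Factor n = 12932 = 2^2 · 53 · 61.
Step 2: Check the mod-4 condition on each prime factor: 2 = 2 (special); 53 ≡ 1 (mod 4), exponent 1; 61 ≡ 1 (mod 4), exponent 1.
All primes ≡ 3 (mod 4) appear to even exponent (or don't appear), so by the two-squares theorem n IS expressible as a sum of two squares.
Step 3: Build a representation. Group n = k² · m with k = 2 and m = 53 · 61 = 3233 (a product of primes ≡ 1 (mod 4)); a representation of m scales to one of n via (k·x)² + (k·y)² = k²(x² + y²). Each prime p ≡ 1 (mod 4) is itself a sum of two squares; find a² by testing p − a² for a perfect square:
  53: 53 − 1² = 52, 53 − 2² = 49 = 7² ⇒ 53 = 2² + 7².
  61: 61 − 1² = 60, 61 − 2² = 57, 61 − 3² = 52, 61 − 4² = 45, 61 − 5² = 36 = 6² ⇒ 61 = 5² + 6².
  Combine using the Brahmagupta–Fibonacci identity (a² + b²)(c² + d²) = (ac − bd)² + (ad + bc)² = (ac + bd)² + (ad − bc)²:
  53 · 61 = 3233: from (2² + 7²)(5² + 6²), take (2·5 − 7·6, 2·6 + 7·5) = (10 − 42, 12 + 35) = (-32, 47); dropping signs (only squares matter) gives (32, 47); check 32² + 47² = 1024 + 2209 = 3233 ✓.
  Scale by k = 2: (2·32, 2·47) = (64, 94).
Step 4: Order so x ≤ y and verify: 64² + 94² = 4096 + 8836 = 12932 = n. ✓

n = 12932 = 64² + 94² (one valid representation with x ≤ y).


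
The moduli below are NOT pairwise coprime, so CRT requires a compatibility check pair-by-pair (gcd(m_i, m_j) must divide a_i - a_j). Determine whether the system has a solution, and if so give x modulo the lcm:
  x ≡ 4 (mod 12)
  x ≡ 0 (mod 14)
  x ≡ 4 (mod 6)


Moduli 12, 14, 6 are not pairwise coprime, so CRT works modulo lcm(m_i) when all pairwise compatibility conditions hold.
Pairwise compatibility: gcd(m_i, m_j) must divide a_i - a_j for every pair.
Merge one congruence at a time:
  Start: x ≡ 4 (mod 12).
  Combine with x ≡ 0 (mod 14): gcd(12, 14) = 2; 0 - 4 = -4, which IS divisible by 2, so compatible.
    Write x = 4 + 12·t and substitute into x ≡ 0 (mod 14): 12·t ≡ 0 − 4 = -4 (mod 14).
    Divide the congruence (and modulus) by g = 2: 6·t ≡ -2 (mod 7).
    Reduce coefficients mod 7: 6·t ≡ 5 (mod 7).
    The inverse of 6 mod 7 is 6 (since 6·6 = 36 = 5·7 + 1), so t ≡ 6·5 = 30 ≡ 2 (mod 7).
    Then x = 4 + 12·2 = 28, valid modulo lcm(12, 14) = 84: x ≡ 28 (mod 84).
  Combine with x ≡ 4 (mod 6): gcd(84, 6) = 6; 4 - 28 = -24, which IS divisible by 6, so compatible.
    Write x = 28 + 84·t and substitute into x ≡ 4 (mod 6): 84·t ≡ 4 − 28 = -24 (mod 6).
    Divide the congruence (and modulus) by g = 6: 14·t ≡ -4 (mod 1).
    Modulo 1 every t works; take t = 0.
    Then x = 28 + 84·0 = 28, valid modulo lcm(84, 6) = 84: x ≡ 28 (mod 84).
Verify: 28 mod 12 = 4, 28 mod 14 = 0, 28 mod 6 = 4.

x ≡ 28 (mod 84).


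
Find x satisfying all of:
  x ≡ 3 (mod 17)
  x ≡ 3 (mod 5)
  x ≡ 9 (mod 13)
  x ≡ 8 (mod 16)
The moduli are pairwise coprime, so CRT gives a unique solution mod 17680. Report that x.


Product of moduli M = 17 · 5 · 13 · 16 = 17680.
Merge one congruence at a time:
  Start: x ≡ 3 (mod 17).
  Combine with x ≡ 3 (mod 5); new modulus lcm = 85.
    Write x = 3 + 17·t and substitute into x ≡ 3 (mod 5): 17·t ≡ 3 − 3 = 0 (mod 5).
    Reduce coefficients mod 5: 2·t ≡ 0 (mod 5).
    The inverse of 2 mod 5 is 3 (since 2·3 = 6 = 1·5 + 1), so t ≡ 3·0 = 0 ≡ 0 (mod 5).
    Then x = 3 + 17·0 = 3, valid modulo lcm(17, 5) = 85: x ≡ 3 (mod 85).
  Combine with x ≡ 9 (mod 13); new modulus lcm = 1105.
    Write x = 3 + 85·t and substitute into x ≡ 9 (mod 13): 85·t ≡ 9 − 3 = 6 (mod 13).
    Reduce coefficients mod 13: 7·t ≡ 6 (mod 13).
    The inverse of 7 mod 13 is 2 (since 7·2 = 14 = 1·13 + 1), so t ≡ 2·6 = 12 ≡ 12 (mod 13).
    Then x = 3 + 85·12 = 1023, valid modulo lcm(85, 13) = 1105: x ≡ 1023 (mod 1105).
  Combine with x ≡ 8 (mod 16); new modulus lcm = 17680.
    Write x = 1023 + 1105·t and substitute into x ≡ 8 (mod 16): 1105·t ≡ 8 − 1023 = -1015 (mod 16).
    Reduce coefficients mod 16: 1·t ≡ 9 (mod 16).
    So t ≡ 9 (mod 16).
    Then x = 1023 + 1105·9 = 10968, valid modulo lcm(1105, 16) = 17680: x ≡ 10968 (mod 17680).
Verify against each original: 10968 mod 17 = 3, 10968 mod 5 = 3, 10968 mod 13 = 9, 10968 mod 16 = 8.

x ≡ 10968 (mod 17680).


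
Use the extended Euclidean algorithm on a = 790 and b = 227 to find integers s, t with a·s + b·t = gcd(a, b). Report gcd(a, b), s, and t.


Euclidean algorithm on (790, 227) — divide until remainder is 0:
  790 = 3 · 227 + 109
  227 = 2 · 109 + 9
  109 = 12 · 9 + 1
  9 = 9 · 1 + 0
gcd(790, 227) = 1.
Track Bezout coefficients alongside the remainders: start with r₀ = 790 = a·1 + b·0 (s = 1, t = 0) and r₁ = 227 = a·0 + b·1 (s = 0, t = 1); each new remainder r_{k+1} = r_{k-1} − q_k·r_k inherits s_{k+1} = s_{k-1} − q_k·s_k, t_{k+1} = t_{k-1} − q_k·t_k, so r_k = a·s_k + b·t_k at every step:
  q = 3: r = 109, s = 1 − 3·0 = 1, t = 0 − 3·1 = -3  (check: 790·1 + 227·(-3) = 109)
  q = 2: r = 9, s = 0 − 2·1 = -2, t = 1 − 2·(-3) = 7  (check: 790·(-2) + 227·7 = 9)
  q = 12: r = 1, s = 1 − 12·(-2) = 25, t = -3 − 12·7 = -87  (check: 790·25 + 227·(-87) = 1)
The row with r = 1 (the gcd) gives the Bezout coefficients s = 25, t = -87.
Result: 790 · (25) + 227 · (-87) = 1.

gcd(790, 227) = 1; s = 25, t = -87 (check: 790·25 + 227·(-87) = 1).


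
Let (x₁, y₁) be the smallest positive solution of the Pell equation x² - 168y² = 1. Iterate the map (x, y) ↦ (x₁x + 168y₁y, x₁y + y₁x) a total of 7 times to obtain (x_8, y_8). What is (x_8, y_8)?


Step 1: Find the fundamental solution (x₁, y₁) of x² - 168y² = 1.
  Expand √168 as a continued fraction. a₀ = ⌊√168⌋ = 12; iterate m_{k+1} = d_k·a_k − m_k, d_{k+1} = (168 − m_{k+1}²)/d_k, a_{k+1} = ⌊(a₀ + m_{k+1})/d_{k+1}⌋ (starting m₀ = 0, d₀ = 1), with convergents p_k = a_k·p_{k-1} + p_{k-2}, q_k = a_k·q_{k-1} + q_{k-2} (p₋₁ = 1, q₋₁ = 0):
  k = 0: a₀ = 12; p₀/q₀ = 12/1; p₀² − 168·q₀² = 144 − 168 = -24.
  k = 1: m = 12, d = 24, a = ⌊(12 + 12)/24⌋ = 1; p/q = (1·12 + 1)/(1·1 + 0) = 13/1; p² − 168·q² = 169 − 168 = 1.
  The first convergent with p² − 168·q² = 1 gives the fundamental solution (x₁, y₁) = (13, 1).
Step 2: Apply the recurrence (x_{n+1}, y_{n+1}) = (x₁x_n + 168y₁y_n, x₁y_n + y₁x_n) repeatedly.
  From (x_1, y_1) = (13, 1): x_2 = 13·13 + 168·1·1 = 337; y_2 = 13·1 + 1·13 = 26.
  From (x_2, y_2) = (337, 26): x_3 = 13·337 + 168·1·26 = 8749; y_3 = 13·26 + 1·337 = 675.
  From (x_3, y_3) = (8749, 675): x_4 = 13·8749 + 168·1·675 = 227137; y_4 = 13·675 + 1·8749 = 17524.
  From (x_4, y_4) = (227137, 17524): x_5 = 13·227137 + 168·1·17524 = 5896813; y_5 = 13·17524 + 1·227137 = 454949.
  From (x_5, y_5) = (5896813, 454949): x_6 = 13·5896813 + 168·1·454949 = 153090001; y_6 = 13·454949 + 1·5896813 = 11811150.
  From (x_6, y_6) = (153090001, 11811150): x_7 = 13·153090001 + 168·1·11811150 = 3974443213; y_7 = 13·11811150 + 1·153090001 = 306634951.
  From (x_7, y_7) = (3974443213, 306634951): x_8 = 13·3974443213 + 168·1·306634951 = 103182433537; y_8 = 13·306634951 + 1·3974443213 = 7960697576.
Step 3: Verify x_8² - 168·y_8² = 10646614590617422330369 - 10646614590617422330368 = 1 (should be 1). ✓

(x_1, y_1) = (13, 1); (x_8, y_8) = (103182433537, 7960697576).


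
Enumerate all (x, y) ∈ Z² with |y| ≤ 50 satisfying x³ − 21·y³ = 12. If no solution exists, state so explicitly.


The equation is x³ - 21y³ = 12. For fixed y, x³ = 21·y³ + 12, so a solution requires the RHS to be a perfect cube.
Strategy: iterate y from -50 to 50, compute RHS = 21·y³ + 12, and check whether it is a (positive or negative) perfect cube.
Check small values of y:
  y = 0: RHS = 12 is not a perfect cube.
  y = 1: RHS = 33 is not a perfect cube.
  y = -1: RHS = -9 is not a perfect cube.
  y = 2: RHS = 180 is not a perfect cube.
  y = -2: RHS = -156 is not a perfect cube.
  y = 3: RHS = 579 is not a perfect cube.
  y = -3: RHS = -555 is not a perfect cube.
Continuing the search up to |y| = 50 finds no solutions either.
No (x, y) in the scanned range satisfies the equation.

No integer solutions with |y| ≤ 50.


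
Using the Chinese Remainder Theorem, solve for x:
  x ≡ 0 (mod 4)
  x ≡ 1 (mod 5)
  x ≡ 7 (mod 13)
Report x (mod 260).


Moduli 4, 5, 13 are pairwise coprime; by CRT there is a unique solution modulo M = 4 · 5 · 13 = 260.
Solve pairwise, accumulating the modulus:
  Start with x ≡ 0 (mod 4).
  Combine with x ≡ 1 (mod 5): since gcd(4, 5) = 1, we get a unique residue mod 20.
    Write x = 0 + 4·t and substitute into x ≡ 1 (mod 5): 4·t ≡ 1 − 0 = 1 (mod 5).
    The inverse of 4 mod 5 is 4 (since 4·4 = 16 = 3·5 + 1), so t ≡ 4·1 = 4 ≡ 4 (mod 5).
    Then x = 0 + 4·4 = 16, valid modulo lcm(4, 5) = 20: x ≡ 16 (mod 20).
  Combine with x ≡ 7 (mod 13): since gcd(20, 13) = 1, we get a unique residue mod 260.
    Write x = 16 + 20·t and substitute into x ≡ 7 (mod 13): 20·t ≡ 7 − 16 = -9 (mod 13).
    Reduce coefficients mod 13: 7·t ≡ 4 (mod 13).
    The inverse of 7 mod 13 is 2 (since 7·2 = 14 = 1·13 + 1), so t ≡ 2·4 = 8 ≡ 8 (mod 13).
    Then x = 16 + 20·8 = 176, valid modulo lcm(20, 13) = 260: x ≡ 176 (mod 260).
Verify: 176 mod 4 = 0 ✓, 176 mod 5 = 1 ✓, 176 mod 13 = 7 ✓.

x ≡ 176 (mod 260).


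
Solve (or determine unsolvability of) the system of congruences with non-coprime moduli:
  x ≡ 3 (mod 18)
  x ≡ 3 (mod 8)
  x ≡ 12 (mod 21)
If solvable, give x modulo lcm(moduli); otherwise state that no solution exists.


Moduli 18, 8, 21 are not pairwise coprime, so CRT works modulo lcm(m_i) when all pairwise compatibility conditions hold.
Pairwise compatibility: gcd(m_i, m_j) must divide a_i - a_j for every pair.
Merge one congruence at a time:
  Start: x ≡ 3 (mod 18).
  Combine with x ≡ 3 (mod 8): gcd(18, 8) = 2; 3 - 3 = 0, which IS divisible by 2, so compatible.
    Write x = 3 + 18·t and substitute into x ≡ 3 (mod 8): 18·t ≡ 3 − 3 = 0 (mod 8).
    Divide the congruence (and modulus) by g = 2: 9·t ≡ 0 (mod 4).
    Reduce coefficients mod 4: 1·t ≡ 0 (mod 4).
    So t ≡ 0 (mod 4).
    Then x = 3 + 18·0 = 3, valid modulo lcm(18, 8) = 72: x ≡ 3 (mod 72).
  Combine with x ≡ 12 (mod 21): gcd(72, 21) = 3; 12 - 3 = 9, which IS divisible by 3, so compatible.
    Write x = 3 + 72·t and substitute into x ≡ 12 (mod 21): 72·t ≡ 12 − 3 = 9 (mod 21).
    Divide the congruence (and modulus) by g = 3: 24·t ≡ 3 (mod 7).
    Reduce coefficients mod 7: 3·t ≡ 3 (mod 7).
    The inverse of 3 mod 7 is 5 (since 3·5 = 15 = 2·7 + 1), so t ≡ 5·3 = 15 ≡ 1 (mod 7).
    Then x = 3 + 72·1 = 75, valid modulo lcm(72, 21) = 504: x ≡ 75 (mod 504).
Verify: 75 mod 18 = 3, 75 mod 8 = 3, 75 mod 21 = 12.

x ≡ 75 (mod 504).


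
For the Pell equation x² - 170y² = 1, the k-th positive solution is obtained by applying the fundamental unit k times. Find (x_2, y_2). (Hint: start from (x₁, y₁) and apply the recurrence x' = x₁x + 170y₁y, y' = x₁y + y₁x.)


Step 1: Find the fundamental solution (x₁, y₁) of x² - 170y² = 1.
  Expand √170 as a continued fraction. a₀ = ⌊√170⌋ = 13; iterate m_{k+1} = d_k·a_k − m_k, d_{k+1} = (170 − m_{k+1}²)/d_k, a_{k+1} = ⌊(a₀ + m_{k+1})/d_{k+1}⌋ (starting m₀ = 0, d₀ = 1), with convergents p_k = a_k·p_{k-1} + p_{k-2}, q_k = a_k·q_{k-1} + q_{k-2} (p₋₁ = 1, q₋₁ = 0):
  k = 0: a₀ = 13; p₀/q₀ = 13/1; p₀² − 170·q₀² = 169 − 170 = -1.
  k = 1: m = 13, d = 1, a = ⌊(13 + 13)/1⌋ = 26; p/q = (26·13 + 1)/(26·1 + 0) = 339/26; p² − 170·q² = 114921 − 114920 = 1.
  The first convergent with p² − 170·q² = 1 gives the fundamental solution (x₁, y₁) = (339, 26).
Step 2: Apply the recurrence (x_{n+1}, y_{n+1}) = (x₁x_n + 170y₁y_n, x₁y_n + y₁x_n) repeatedly.
  From (x_1, y_1) = (339, 26): x_2 = 339·339 + 170·26·26 = 229841; y_2 = 339·26 + 26·339 = 17628.
Step 3: Verify x_2² - 170·y_2² = 52826885281 - 52826885280 = 1 (should be 1). ✓

(x_1, y_1) = (339, 26); (x_2, y_2) = (229841, 17628).


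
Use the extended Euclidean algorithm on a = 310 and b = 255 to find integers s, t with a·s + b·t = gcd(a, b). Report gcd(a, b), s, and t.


Euclidean algorithm on (310, 255) — divide until remainder is 0:
  310 = 1 · 255 + 55
  255 = 4 · 55 + 35
  55 = 1 · 35 + 20
  35 = 1 · 20 + 15
  20 = 1 · 15 + 5
  15 = 3 · 5 + 0
gcd(310, 255) = 5.
Track Bezout coefficients alongside the remainders: start with r₀ = 310 = a·1 + b·0 (s = 1, t = 0) and r₁ = 255 = a·0 + b·1 (s = 0, t = 1); each new remainder r_{k+1} = r_{k-1} − q_k·r_k inherits s_{k+1} = s_{k-1} − q_k·s_k, t_{k+1} = t_{k-1} − q_k·t_k, so r_k = a·s_k + b·t_k at every step:
  q = 1: r = 55, s = 1 − 1·0 = 1, t = 0 − 1·1 = -1  (check: 310·1 + 255·(-1) = 55)
  q = 4: r = 35, s = 0 − 4·1 = -4, t = 1 − 4·(-1) = 5  (check: 310·(-4) + 255·5 = 35)
  q = 1: r = 20, s = 1 − 1·(-4) = 5, t = -1 − 1·5 = -6  (check: 310·5 + 255·(-6) = 20)
  q = 1: r = 15, s = -4 − 1·5 = -9, t = 5 − 1·(-6) = 11  (check: 310·(-9) + 255·11 = 15)
  q = 1: r = 5, s = 5 − 1·(-9) = 14, t = -6 − 1·11 = -17  (check: 310·14 + 255·(-17) = 5)
The row with r = 5 (the gcd) gives the Bezout coefficients s = 14, t = -17.
Result: 310 · (14) + 255 · (-17) = 5.

gcd(310, 255) = 5; s = 14, t = -17 (check: 310·14 + 255·(-17) = 5).


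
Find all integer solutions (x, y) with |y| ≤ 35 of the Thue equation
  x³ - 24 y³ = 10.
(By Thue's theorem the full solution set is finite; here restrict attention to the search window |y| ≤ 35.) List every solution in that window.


The equation is x³ - 24y³ = 10. For fixed y, x³ = 24·y³ + 10, so a solution requires the RHS to be a perfect cube.
Strategy: iterate y from -35 to 35, compute RHS = 24·y³ + 10, and check whether it is a (positive or negative) perfect cube.
Check small values of y:
  y = 0: RHS = 10 is not a perfect cube.
  y = 1: RHS = 34 is not a perfect cube.
  y = -1: RHS = -14 is not a perfect cube.
  y = 2: RHS = 202 is not a perfect cube.
  y = -2: RHS = -182 is not a perfect cube.
  y = 3: RHS = 658 is not a perfect cube.
  y = -3: RHS = -638 is not a perfect cube.
Continuing the search up to |y| = 35 finds no solutions either.
No (x, y) in the scanned range satisfies the equation.

No integer solutions with |y| ≤ 35.


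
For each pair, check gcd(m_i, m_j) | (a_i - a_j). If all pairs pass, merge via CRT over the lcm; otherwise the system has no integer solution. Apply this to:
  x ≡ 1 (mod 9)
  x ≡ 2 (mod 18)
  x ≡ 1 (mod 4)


Moduli 9, 18, 4 are not pairwise coprime, so CRT works modulo lcm(m_i) when all pairwise compatibility conditions hold.
Pairwise compatibility: gcd(m_i, m_j) must divide a_i - a_j for every pair.
Merge one congruence at a time:
  Start: x ≡ 1 (mod 9).
  Combine with x ≡ 2 (mod 18): gcd(9, 18) = 9, and 2 - 1 = 1 is NOT divisible by 9.
    ⇒ system is inconsistent (no integer solution).

No solution (the system is inconsistent).


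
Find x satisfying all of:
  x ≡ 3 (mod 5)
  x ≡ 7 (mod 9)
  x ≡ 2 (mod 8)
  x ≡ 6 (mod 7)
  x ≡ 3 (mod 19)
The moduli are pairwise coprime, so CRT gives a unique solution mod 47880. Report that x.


Product of moduli M = 5 · 9 · 8 · 7 · 19 = 47880.
Merge one congruence at a time:
  Start: x ≡ 3 (mod 5).
  Combine with x ≡ 7 (mod 9); new modulus lcm = 45.
    Write x = 3 + 5·t and substitute into x ≡ 7 (mod 9): 5·t ≡ 7 − 3 = 4 (mod 9).
    The inverse of 5 mod 9 is 2 (since 5·2 = 10 = 1·9 + 1), so t ≡ 2·4 = 8 ≡ 8 (mod 9).
    Then x = 3 + 5·8 = 43, valid modulo lcm(5, 9) = 45: x ≡ 43 (mod 45).
  Combine with x ≡ 2 (mod 8); new modulus lcm = 360.
    Write x = 43 + 45·t and substitute into x ≡ 2 (mod 8): 45·t ≡ 2 − 43 = -41 (mod 8).
    Reduce coefficients mod 8: 5·t ≡ 7 (mod 8).
    The inverse of 5 mod 8 is 5 (since 5·5 = 25 = 3·8 + 1), so t ≡ 5·7 = 35 ≡ 3 (mod 8).
    Then x = 43 + 45·3 = 178, valid modulo lcm(45, 8) = 360: x ≡ 178 (mod 360).
  Combine with x ≡ 6 (mod 7); new modulus lcm = 2520.
    Write x = 178 + 360·t and substitute into x ≡ 6 (mod 7): 360·t ≡ 6 − 178 = -172 (mod 7).
    Reduce coefficients mod 7: 3·t ≡ 3 (mod 7).
    The inverse of 3 mod 7 is 5 (since 3·5 = 15 = 2·7 + 1), so t ≡ 5·3 = 15 ≡ 1 (mod 7).
    Then x = 178 + 360·1 = 538, valid modulo lcm(360, 7) = 2520: x ≡ 538 (mod 2520).
  Combine with x ≡ 3 (mod 19); new modulus lcm = 47880.
    Write x = 538 + 2520·t and substitute into x ≡ 3 (mod 19): 2520·t ≡ 3 − 538 = -535 (mod 19).
    Reduce coefficients mod 19: 12·t ≡ 16 (mod 19).
    The inverse of 12 mod 19 is 8 (since 12·8 = 96 = 5·19 + 1), so t ≡ 8·16 = 128 ≡ 14 (mod 19).
    Then x = 538 + 2520·14 = 35818, valid modulo lcm(2520, 19) = 47880: x ≡ 35818 (mod 47880).
Verify against each original: 35818 mod 5 = 3, 35818 mod 9 = 7, 35818 mod 8 = 2, 35818 mod 7 = 6, 35818 mod 19 = 3.

x ≡ 35818 (mod 47880).


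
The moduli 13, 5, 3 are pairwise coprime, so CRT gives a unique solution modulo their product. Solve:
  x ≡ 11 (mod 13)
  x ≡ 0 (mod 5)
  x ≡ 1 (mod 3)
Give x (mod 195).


Moduli 13, 5, 3 are pairwise coprime; by CRT there is a unique solution modulo M = 13 · 5 · 3 = 195.
Solve pairwise, accumulating the modulus:
  Start with x ≡ 11 (mod 13).
  Combine with x ≡ 0 (mod 5): since gcd(13, 5) = 1, we get a unique residue mod 65.
    Write x = 11 + 13·t and substitute into x ≡ 0 (mod 5): 13·t ≡ 0 − 11 = -11 (mod 5).
    Reduce coefficients mod 5: 3·t ≡ 4 (mod 5).
    The inverse of 3 mod 5 is 2 (since 3·2 = 6 = 1·5 + 1), so t ≡ 2·4 = 8 ≡ 3 (mod 5).
    Then x = 11 + 13·3 = 50, valid modulo lcm(13, 5) = 65: x ≡ 50 (mod 65).
  Combine with x ≡ 1 (mod 3): since gcd(65, 3) = 1, we get a unique residue mod 195.
    Write x = 50 + 65·t and substitute into x ≡ 1 (mod 3): 65·t ≡ 1 − 50 = -49 (mod 3).
    Reduce coefficients mod 3: 2·t ≡ 2 (mod 3).
    The inverse of 2 mod 3 is 2 (since 2·2 = 4 = 1·3 + 1), so t ≡ 2·2 = 4 ≡ 1 (mod 3).
    Then x = 50 + 65·1 = 115, valid modulo lcm(65, 3) = 195: x ≡ 115 (mod 195).
Verify: 115 mod 13 = 11 ✓, 115 mod 5 = 0 ✓, 115 mod 3 = 1 ✓.

x ≡ 115 (mod 195).


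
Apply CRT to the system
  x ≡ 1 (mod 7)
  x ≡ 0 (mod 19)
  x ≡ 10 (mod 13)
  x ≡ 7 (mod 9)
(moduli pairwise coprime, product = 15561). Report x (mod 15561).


Product of moduli M = 7 · 19 · 13 · 9 = 15561.
Merge one congruence at a time:
  Start: x ≡ 1 (mod 7).
  Combine with x ≡ 0 (mod 19); new modulus lcm = 133.
    Write x = 1 + 7·t and substitute into x ≡ 0 (mod 19): 7·t ≡ 0 − 1 = -1 (mod 19).
    Reduce coefficients mod 19: 7·t ≡ 18 (mod 19).
    The inverse of 7 mod 19 is 11 (since 7·11 = 77 = 4·19 + 1), so t ≡ 11·18 = 198 ≡ 8 (mod 19).
    Then x = 1 + 7·8 = 57, valid modulo lcm(7, 19) = 133: x ≡ 57 (mod 133).
  Combine with x ≡ 10 (mod 13); new modulus lcm = 1729.
    Write x = 57 + 133·t and substitute into x ≡ 10 (mod 13): 133·t ≡ 10 − 57 = -47 (mod 13).
    Reduce coefficients mod 13: 3·t ≡ 5 (mod 13).
    The inverse of 3 mod 13 is 9 (since 3·9 = 27 = 2·13 + 1), so t ≡ 9·5 = 45 ≡ 6 (mod 13).
    Then x = 57 + 133·6 = 855, valid modulo lcm(133, 13) = 1729: x ≡ 855 (mod 1729).
  Combine with x ≡ 7 (mod 9); new modulus lcm = 15561.
    Write x = 855 + 1729·t and substitute into x ≡ 7 (mod 9): 1729·t ≡ 7 − 855 = -848 (mod 9).
    Reduce coefficients mod 9: 1·t ≡ 7 (mod 9).
    So t ≡ 7 (mod 9).
    Then x = 855 + 1729·7 = 12958, valid modulo lcm(1729, 9) = 15561: x ≡ 12958 (mod 15561).
Verify against each original: 12958 mod 7 = 1, 12958 mod 19 = 0, 12958 mod 13 = 10, 12958 mod 9 = 7.

x ≡ 12958 (mod 15561).


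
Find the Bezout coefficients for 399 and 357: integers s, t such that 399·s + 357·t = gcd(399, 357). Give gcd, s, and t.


Euclidean algorithm on (399, 357) — divide until remainder is 0:
  399 = 1 · 357 + 42
  357 = 8 · 42 + 21
  42 = 2 · 21 + 0
gcd(399, 357) = 21.
Track Bezout coefficients alongside the remainders: start with r₀ = 399 = a·1 + b·0 (s = 1, t = 0) and r₁ = 357 = a·0 + b·1 (s = 0, t = 1); each new remainder r_{k+1} = r_{k-1} − q_k·r_k inherits s_{k+1} = s_{k-1} − q_k·s_k, t_{k+1} = t_{k-1} − q_k·t_k, so r_k = a·s_k + b·t_k at every step:
  q = 1: r = 42, s = 1 − 1·0 = 1, t = 0 − 1·1 = -1  (check: 399·1 + 357·(-1) = 42)
  q = 8: r = 21, s = 0 − 8·1 = -8, t = 1 − 8·(-1) = 9  (check: 399·(-8) + 357·9 = 21)
The row with r = 21 (the gcd) gives the Bezout coefficients s = -8, t = 9.
Result: 399 · (-8) + 357 · (9) = 21.

gcd(399, 357) = 21; s = -8, t = 9 (check: 399·(-8) + 357·9 = 21).


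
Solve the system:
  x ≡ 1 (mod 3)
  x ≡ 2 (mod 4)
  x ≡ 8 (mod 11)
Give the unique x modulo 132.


Moduli 3, 4, 11 are pairwise coprime; by CRT there is a unique solution modulo M = 3 · 4 · 11 = 132.
Solve pairwise, accumulating the modulus:
  Start with x ≡ 1 (mod 3).
  Combine with x ≡ 2 (mod 4): since gcd(3, 4) = 1, we get a unique residue mod 12.
    Write x = 1 + 3·t and substitute into x ≡ 2 (mod 4): 3·t ≡ 2 − 1 = 1 (mod 4).
    The inverse of 3 mod 4 is 3 (since 3·3 = 9 = 2·4 + 1), so t ≡ 3·1 = 3 ≡ 3 (mod 4).
    Then x = 1 + 3·3 = 10, valid modulo lcm(3, 4) = 12: x ≡ 10 (mod 12).
  Combine with x ≡ 8 (mod 11): since gcd(12, 11) = 1, we get a unique residue mod 132.
    Write x = 10 + 12·t and substitute into x ≡ 8 (mod 11): 12·t ≡ 8 − 10 = -2 (mod 11).
    Reduce coefficients mod 11: 1·t ≡ 9 (mod 11).
    So t ≡ 9 (mod 11).
    Then x = 10 + 12·9 = 118, valid modulo lcm(12, 11) = 132: x ≡ 118 (mod 132).
Verify: 118 mod 3 = 1 ✓, 118 mod 4 = 2 ✓, 118 mod 11 = 8 ✓.

x ≡ 118 (mod 132).


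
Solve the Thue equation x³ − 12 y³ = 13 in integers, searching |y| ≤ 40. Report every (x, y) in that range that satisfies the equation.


The equation is x³ - 12y³ = 13. For fixed y, x³ = 12·y³ + 13, so a solution requires the RHS to be a perfect cube.
Strategy: iterate y from -40 to 40, compute RHS = 12·y³ + 13, and check whether it is a (positive or negative) perfect cube.
Check small values of y:
  y = 0: RHS = 13 is not a perfect cube.
  y = 1: RHS = 25 is not a perfect cube.
  y = -1: RHS = 1 = (1)³ ⇒ x = 1 works.
  y = 2: RHS = 109 is not a perfect cube.
  y = -2: RHS = -83 is not a perfect cube.
  y = 3: RHS = 337 is not a perfect cube.
  y = -3: RHS = -311 is not a perfect cube.
Continuing the search up to |y| = 40 finds no further solutions beyond those listed.
Collected solutions: (1, -1).

Solutions (with |y| ≤ 40): (1, -1).


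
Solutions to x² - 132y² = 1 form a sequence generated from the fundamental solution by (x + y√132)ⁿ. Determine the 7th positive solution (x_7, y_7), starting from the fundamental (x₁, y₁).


Step 1: Find the fundamental solution (x₁, y₁) of x² - 132y² = 1.
  Expand √132 as a continued fraction. a₀ = ⌊√132⌋ = 11; iterate m_{k+1} = d_k·a_k − m_k, d_{k+1} = (132 − m_{k+1}²)/d_k, a_{k+1} = ⌊(a₀ + m_{k+1})/d_{k+1}⌋ (starting m₀ = 0, d₀ = 1), with convergents p_k = a_k·p_{k-1} + p_{k-2}, q_k = a_k·q_{k-1} + q_{k-2} (p₋₁ = 1, q₋₁ = 0):
  k = 0: a₀ = 11; p₀/q₀ = 11/1; p₀² − 132·q₀² = 121 − 132 = -11.
  k = 1: m = 11, d = 11, a = ⌊(11 + 11)/11⌋ = 2; p/q = (2·11 + 1)/(2·1 + 0) = 23/2; p² − 132·q² = 529 − 528 = 1.
  The first convergent with p² − 132·q² = 1 gives the fundamental solution (x₁, y₁) = (23, 2).
Step 2: Apply the recurrence (x_{n+1}, y_{n+1}) = (x₁x_n + 132y₁y_n, x₁y_n + y₁x_n) repeatedly.
  From (x_1, y_1) = (23, 2): x_2 = 23·23 + 132·2·2 = 1057; y_2 = 23·2 + 2·23 = 92.
  From (x_2, y_2) = (1057, 92): x_3 = 23·1057 + 132·2·92 = 48599; y_3 = 23·92 + 2·1057 = 4230.
  From (x_3, y_3) = (48599, 4230): x_4 = 23·48599 + 132·2·4230 = 2234497; y_4 = 23·4230 + 2·48599 = 194488.
  From (x_4, y_4) = (2234497, 194488): x_5 = 23·2234497 + 132·2·194488 = 102738263; y_5 = 23·194488 + 2·2234497 = 8942218.
  From (x_5, y_5) = (102738263, 8942218): x_6 = 23·102738263 + 132·2·8942218 = 4723725601; y_6 = 23·8942218 + 2·102738263 = 411147540.
  From (x_6, y_6) = (4723725601, 411147540): x_7 = 23·4723725601 + 132·2·411147540 = 217188639383; y_7 = 23·411147540 + 2·4723725601 = 18903844622.
Step 3: Verify x_7² - 132·y_7² = 47170905077038818620689 - 47170905077038818620688 = 1 (should be 1). ✓

(x_1, y_1) = (23, 2); (x_7, y_7) = (217188639383, 18903844622).


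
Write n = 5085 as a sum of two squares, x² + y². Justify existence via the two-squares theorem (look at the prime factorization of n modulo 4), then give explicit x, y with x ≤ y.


Step 1: Factor n = 5085 = 3^2 · 5 · 113.
Step 2: Check the mod-4 condition on each prime factor: 3 ≡ 3 (mod 4), exponent 2 (must be even); 5 ≡ 1 (mod 4), exponent 1; 113 ≡ 1 (mod 4), exponent 1.
All primes ≡ 3 (mod 4) appear to even exponent (or don't appear), so by the two-squares theorem n IS expressible as a sum of two squares.
Step 3: Build a representation. Group n = k² · m with k = 3 and m = 5 · 113 = 565 (a product of primes ≡ 1 (mod 4)); a representation of m scales to one of n via (k·x)² + (k·y)² = k²(x² + y²). Each prime p ≡ 1 (mod 4) is itself a sum of two squares; find a² by testing p − a² for a perfect square:
  5: 5 − 1² = 4 = 2² ⇒ 5 = 1² + 2².
  113: 113 − 1² = 112, 113 − 2² = 109, 113 − 3² = 104, 113 − 4² = 97, 113 − 5² = 88, 113 − 6² = 77, 113 − 7² = 64 = 8² ⇒ 113 = 7² + 8².
  Combine using the Brahmagupta–Fibonacci identity (a² + b²)(c² + d²) = (ac − bd)² + (ad + bc)² = (ac + bd)² + (ad − bc)²:
  5 · 113 = 565: from (1² + 2²)(7² + 8²), take (1·7 − 2·8, 1·8 + 2·7) = (7 − 16, 8 + 14) = (-9, 22); dropping signs (only squares matter) gives (9, 22); check 9² + 22² = 81 + 484 = 565 ✓.
  Scale by k = 3: (3·9, 3·22) = (27, 66).
Step 4: Order so x ≤ y and verify: 27² + 66² = 729 + 4356 = 5085 = n. ✓

n = 5085 = 27² + 66² (one valid representation with x ≤ y).


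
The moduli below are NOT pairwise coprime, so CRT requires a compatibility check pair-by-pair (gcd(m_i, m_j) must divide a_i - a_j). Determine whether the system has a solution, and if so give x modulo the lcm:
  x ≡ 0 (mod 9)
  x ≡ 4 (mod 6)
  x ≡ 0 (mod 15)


Moduli 9, 6, 15 are not pairwise coprime, so CRT works modulo lcm(m_i) when all pairwise compatibility conditions hold.
Pairwise compatibility: gcd(m_i, m_j) must divide a_i - a_j for every pair.
Merge one congruence at a time:
  Start: x ≡ 0 (mod 9).
  Combine with x ≡ 4 (mod 6): gcd(9, 6) = 3, and 4 - 0 = 4 is NOT divisible by 3.
    ⇒ system is inconsistent (no integer solution).

No solution (the system is inconsistent).


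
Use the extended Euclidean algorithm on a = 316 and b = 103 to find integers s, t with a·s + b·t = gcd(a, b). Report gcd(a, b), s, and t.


Euclidean algorithm on (316, 103) — divide until remainder is 0:
  316 = 3 · 103 + 7
  103 = 14 · 7 + 5
  7 = 1 · 5 + 2
  5 = 2 · 2 + 1
  2 = 2 · 1 + 0
gcd(316, 103) = 1.
Track Bezout coefficients alongside the remainders: start with r₀ = 316 = a·1 + b·0 (s = 1, t = 0) and r₁ = 103 = a·0 + b·1 (s = 0, t = 1); each new remainder r_{k+1} = r_{k-1} − q_k·r_k inherits s_{k+1} = s_{k-1} − q_k·s_k, t_{k+1} = t_{k-1} − q_k·t_k, so r_k = a·s_k + b·t_k at every step:
  q = 3: r = 7, s = 1 − 3·0 = 1, t = 0 − 3·1 = -3  (check: 316·1 + 103·(-3) = 7)
  q = 14: r = 5, s = 0 − 14·1 = -14, t = 1 − 14·(-3) = 43  (check: 316·(-14) + 103·43 = 5)
  q = 1: r = 2, s = 1 − 1·(-14) = 15, t = -3 − 1·43 = -46  (check: 316·15 + 103·(-46) = 2)
  q = 2: r = 1, s = -14 − 2·15 = -44, t = 43 − 2·(-46) = 135  (check: 316·(-44) + 103·135 = 1)
The row with r = 1 (the gcd) gives the Bezout coefficients s = -44, t = 135.
Result: 316 · (-44) + 103 · (135) = 1.

gcd(316, 103) = 1; s = -44, t = 135 (check: 316·(-44) + 103·135 = 1).


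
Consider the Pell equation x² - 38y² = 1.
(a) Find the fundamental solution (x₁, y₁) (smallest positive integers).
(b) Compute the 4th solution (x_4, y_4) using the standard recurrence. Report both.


Step 1: Find the fundamental solution (x₁, y₁) of x² - 38y² = 1.
  Expand √38 as a continued fraction. a₀ = ⌊√38⌋ = 6; iterate m_{k+1} = d_k·a_k − m_k, d_{k+1} = (38 − m_{k+1}²)/d_k, a_{k+1} = ⌊(a₀ + m_{k+1})/d_{k+1}⌋ (starting m₀ = 0, d₀ = 1), with convergents p_k = a_k·p_{k-1} + p_{k-2}, q_k = a_k·q_{k-1} + q_{k-2} (p₋₁ = 1, q₋₁ = 0):
  k = 0: a₀ = 6; p₀/q₀ = 6/1; p₀² − 38·q₀² = 36 − 38 = -2.
  k = 1: m = 6, d = 2, a = ⌊(6 + 6)/2⌋ = 6; p/q = (6·6 + 1)/(6·1 + 0) = 37/6; p² − 38·q² = 1369 − 1368 = 1.
  The first convergent with p² − 38·q² = 1 gives the fundamental solution (x₁, y₁) = (37, 6).
Step 2: Apply the recurrence (x_{n+1}, y_{n+1}) = (x₁x_n + 38y₁y_n, x₁y_n + y₁x_n) repeatedly.
  From (x_1, y_1) = (37, 6): x_2 = 37·37 + 38·6·6 = 2737; y_2 = 37·6 + 6·37 = 444.
  From (x_2, y_2) = (2737, 444): x_3 = 37·2737 + 38·6·444 = 202501; y_3 = 37·444 + 6·2737 = 32850.
  From (x_3, y_3) = (202501, 32850): x_4 = 37·202501 + 38·6·32850 = 14982337; y_4 = 37·32850 + 6·202501 = 2430456.
Step 3: Verify x_4² - 38·y_4² = 224470421981569 - 224470421981568 = 1 (should be 1). ✓

(x_1, y_1) = (37, 6); (x_4, y_4) = (14982337, 2430456).


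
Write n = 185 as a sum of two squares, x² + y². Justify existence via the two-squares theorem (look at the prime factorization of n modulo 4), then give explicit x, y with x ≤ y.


Step 1: Factor n = 185 = 5 · 37.
Step 2: Check the mod-4 condition on each prime factor: 5 ≡ 1 (mod 4), exponent 1; 37 ≡ 1 (mod 4), exponent 1.
All primes ≡ 3 (mod 4) appear to even exponent (or don't appear), so by the two-squares theorem n IS expressible as a sum of two squares.
Step 3: Build a representation. Here n = 5 · 37 is a product of primes ≡ 1 (mod 4). Each prime p ≡ 1 (mod 4) is itself a sum of two squares; find a² by testing p − a² for a perfect square:
  5: 5 − 1² = 4 = 2² ⇒ 5 = 1² + 2².
  37: 37 − 1² = 36 = 6² ⇒ 37 = 1² + 6².
  Combine using the Brahmagupta–Fibonacci identity (a² + b²)(c² + d²) = (ac − bd)² + (ad + bc)² = (ac + bd)² + (ad − bc)²:
  5 · 37 = 185: from (1² + 2²)(1² + 6²), take (1·1 − 2·6, 1·6 + 2·1) = (1 − 12, 6 + 2) = (-11, 8); dropping signs (only squares matter) gives (11, 8); check 11² + 8² = 121 + 64 = 185 ✓.
Step 4: Order so x ≤ y and verify: 8² + 11² = 64 + 121 = 185 = n. ✓

n = 185 = 8² + 11² (one valid representation with x ≤ y).


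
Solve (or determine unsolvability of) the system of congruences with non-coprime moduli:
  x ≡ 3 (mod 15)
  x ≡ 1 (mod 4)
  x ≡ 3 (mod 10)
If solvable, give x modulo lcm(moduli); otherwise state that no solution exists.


Moduli 15, 4, 10 are not pairwise coprime, so CRT works modulo lcm(m_i) when all pairwise compatibility conditions hold.
Pairwise compatibility: gcd(m_i, m_j) must divide a_i - a_j for every pair.
Merge one congruence at a time:
  Start: x ≡ 3 (mod 15).
  Combine with x ≡ 1 (mod 4): gcd(15, 4) = 1; 1 - 3 = -2, which IS divisible by 1, so compatible.
    Write x = 3 + 15·t and substitute into x ≡ 1 (mod 4): 15·t ≡ 1 − 3 = -2 (mod 4).
    Reduce coefficients mod 4: 3·t ≡ 2 (mod 4).
    The inverse of 3 mod 4 is 3 (since 3·3 = 9 = 2·4 + 1), so t ≡ 3·2 = 6 ≡ 2 (mod 4).
    Then x = 3 + 15·2 = 33, valid modulo lcm(15, 4) = 60: x ≡ 33 (mod 60).
  Combine with x ≡ 3 (mod 10): gcd(60, 10) = 10; 3 - 33 = -30, which IS divisible by 10, so compatible.
    Write x = 33 + 60·t and substitute into x ≡ 3 (mod 10): 60·t ≡ 3 − 33 = -30 (mod 10).
    Divide the congruence (and modulus) by g = 10: 6·t ≡ -3 (mod 1).
    Modulo 1 every t works; take t = 0.
    Then x = 33 + 60·0 = 33, valid modulo lcm(60, 10) = 60: x ≡ 33 (mod 60).
Verify: 33 mod 15 = 3, 33 mod 4 = 1, 33 mod 10 = 3.

x ≡ 33 (mod 60).


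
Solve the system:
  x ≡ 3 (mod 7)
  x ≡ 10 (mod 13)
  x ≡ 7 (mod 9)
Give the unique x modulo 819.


Moduli 7, 13, 9 are pairwise coprime; by CRT there is a unique solution modulo M = 7 · 13 · 9 = 819.
Solve pairwise, accumulating the modulus:
  Start with x ≡ 3 (mod 7).
  Combine with x ≡ 10 (mod 13): since gcd(7, 13) = 1, we get a unique residue mod 91.
    Write x = 3 + 7·t and substitute into x ≡ 10 (mod 13): 7·t ≡ 10 − 3 = 7 (mod 13).
    The inverse of 7 mod 13 is 2 (since 7·2 = 14 = 1·13 + 1), so t ≡ 2·7 = 14 ≡ 1 (mod 13).
    Then x = 3 + 7·1 = 10, valid modulo lcm(7, 13) = 91: x ≡ 10 (mod 91).
  Combine with x ≡ 7 (mod 9): since gcd(91, 9) = 1, we get a unique residue mod 819.
    Write x = 10 + 91·t and substitute into x ≡ 7 (mod 9): 91·t ≡ 7 − 10 = -3 (mod 9).
    Reduce coefficients mod 9: 1·t ≡ 6 (mod 9).
    So t ≡ 6 (mod 9).
    Then x = 10 + 91·6 = 556, valid modulo lcm(91, 9) = 819: x ≡ 556 (mod 819).
Verify: 556 mod 7 = 3 ✓, 556 mod 13 = 10 ✓, 556 mod 9 = 7 ✓.

x ≡ 556 (mod 819).


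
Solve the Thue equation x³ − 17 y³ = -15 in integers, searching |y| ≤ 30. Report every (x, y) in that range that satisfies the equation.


The equation is x³ - 17y³ = -15. For fixed y, x³ = 17·y³ − 15, so a solution requires the RHS to be a perfect cube.
Strategy: iterate y from -30 to 30, compute RHS = 17·y³ − 15, and check whether it is a (positive or negative) perfect cube.
Check small values of y:
  y = 0: RHS = -15 is not a perfect cube.
  y = 1: RHS = 2 is not a perfect cube.
  y = -1: RHS = -32 is not a perfect cube.
  y = 2: RHS = 121 is not a perfect cube.
  y = -2: RHS = -151 is not a perfect cube.
  y = 3: RHS = 444 is not a perfect cube.
  y = -3: RHS = -474 is not a perfect cube.
Continuing the search up to |y| = 30 finds no solutions either.
No (x, y) in the scanned range satisfies the equation.

No integer solutions with |y| ≤ 30.
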